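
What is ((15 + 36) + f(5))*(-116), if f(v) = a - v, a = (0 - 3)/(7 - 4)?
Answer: -5220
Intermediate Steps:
a = -1 (a = -3/3 = -3*⅓ = -1)
f(v) = -1 - v
((15 + 36) + f(5))*(-116) = ((15 + 36) + (-1 - 1*5))*(-116) = (51 + (-1 - 5))*(-116) = (51 - 6)*(-116) = 45*(-116) = -5220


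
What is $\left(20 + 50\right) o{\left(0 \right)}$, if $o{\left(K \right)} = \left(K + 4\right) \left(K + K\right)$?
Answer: $0$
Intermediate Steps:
$o{\left(K \right)} = 2 K \left(4 + K\right)$ ($o{\left(K \right)} = \left(4 + K\right) 2 K = 2 K \left(4 + K\right)$)
$\left(20 + 50\right) o{\left(0 \right)} = \left(20 + 50\right) 2 \cdot 0 \left(4 + 0\right) = 70 \cdot 2 \cdot 0 \cdot 4 = 70 \cdot 0 = 0$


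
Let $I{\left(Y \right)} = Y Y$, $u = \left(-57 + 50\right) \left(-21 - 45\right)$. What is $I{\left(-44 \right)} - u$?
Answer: $1474$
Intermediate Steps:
$u = 462$ ($u = \left(-7\right) \left(-66\right) = 462$)
$I{\left(Y \right)} = Y^{2}$
$I{\left(-44 \right)} - u = \left(-44\right)^{2} - 462 = 1936 - 462 = 1474$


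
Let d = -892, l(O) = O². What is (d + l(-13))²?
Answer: 522729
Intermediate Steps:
(d + l(-13))² = (-892 + (-13)²)² = (-892 + 169)² = (-723)² = 522729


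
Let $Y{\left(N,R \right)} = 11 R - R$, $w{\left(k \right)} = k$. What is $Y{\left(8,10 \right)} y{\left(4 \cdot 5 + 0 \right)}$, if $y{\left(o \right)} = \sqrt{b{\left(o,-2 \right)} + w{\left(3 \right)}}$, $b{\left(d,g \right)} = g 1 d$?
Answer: $100 i \sqrt{37} \approx 608.28 i$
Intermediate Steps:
$b{\left(d,g \right)} = d g$ ($b{\left(d,g \right)} = g d = d g$)
$Y{\left(N,R \right)} = 10 R$
$y{\left(o \right)} = \sqrt{3 - 2 o}$ ($y{\left(o \right)} = \sqrt{o \left(-2\right) + 3} = \sqrt{- 2 o + 3} = \sqrt{3 - 2 o}$)
$Y{\left(8,10 \right)} y{\left(4 \cdot 5 + 0 \right)} = 10 \cdot 10 \sqrt{3 - 2 \left(4 \cdot 5 + 0\right)} = 100 \sqrt{3 - 2 \left(20 + 0\right)} = 100 \sqrt{3 - 40} = 100 \sqrt{-37} = 100 i \sqrt{37}$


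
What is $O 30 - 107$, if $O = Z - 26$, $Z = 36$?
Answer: $193$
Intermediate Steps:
$O = 10$ ($O = 36 - 26 = 10$)
$O 30 - 107 = 10 \cdot 30 - 107 = 300 - 107 = 193$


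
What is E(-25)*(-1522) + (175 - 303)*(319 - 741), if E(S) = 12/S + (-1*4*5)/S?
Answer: 1338224/25 ≈ 53529.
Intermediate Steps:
E(S) = -8/S (E(S) = 12/S + (-4*5)/S = 12/S - 20/S = -8/S)
E(-25)*(-1522) + (175 - 303)*(319 - 741) = -8/(-25)*(-1522) + (175 - 303)*(319 - 741) = -8*(-1/25)*(-1522) - 128*(-422) = (8/25)*(-1522) + 54016 = -12176/25 + 54016 = 1338224/25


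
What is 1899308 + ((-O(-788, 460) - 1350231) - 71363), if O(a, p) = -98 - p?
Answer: 478272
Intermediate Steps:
1899308 + ((-O(-788, 460) - 1350231) - 71363) = 1899308 + ((-(-98 - 1*460) - 1350231) - 71363) = 1899308 + ((-(-98 - 460) - 1350231) - 71363) = 1899308 + ((-1*(-558) - 1350231) - 71363) = 1899308 + ((558 - 1350231) - 71363) = 1899308 + (-1349673 - 71363) = 1899308 - 1421036 = 478272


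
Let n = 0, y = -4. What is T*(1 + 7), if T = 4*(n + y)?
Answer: -128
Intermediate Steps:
T = -16 (T = 4*(0 - 4) = 4*(-4) = -16)
T*(1 + 7) = -16*(1 + 7) = -16*8 = -128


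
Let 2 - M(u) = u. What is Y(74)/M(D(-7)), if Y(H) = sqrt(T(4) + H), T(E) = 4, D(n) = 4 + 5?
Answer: -sqrt(78)/7 ≈ -1.2617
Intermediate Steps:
D(n) = 9
M(u) = 2 - u
Y(H) = sqrt(4 + H)
Y(74)/M(D(-7)) = sqrt(4 + 74)/(2 - 1*9) = sqrt(78)/(2 - 9) = sqrt(78)/(-7) = sqrt(78)*(-1/7) = -sqrt(78)/7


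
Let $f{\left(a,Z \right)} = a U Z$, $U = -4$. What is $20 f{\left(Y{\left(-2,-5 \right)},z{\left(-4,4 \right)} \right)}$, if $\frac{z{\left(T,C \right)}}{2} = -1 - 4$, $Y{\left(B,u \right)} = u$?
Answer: $-4000$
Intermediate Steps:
$z{\left(T,C \right)} = -10$ ($z{\left(T,C \right)} = 2 \left(-1 - 4\right) = 2 \left(-5\right) = -10$)
$f{\left(a,Z \right)} = - 4 Z a$ ($f{\left(a,Z \right)} = a \left(-4\right) Z = - 4 a Z = - 4 Z a$)
$20 f{\left(Y{\left(-2,-5 \right)},z{\left(-4,4 \right)} \right)} = 20 \left(\left(-4\right) \left(-10\right) \left(-5\right)\right) = 20 \left(-200\right) = -4000$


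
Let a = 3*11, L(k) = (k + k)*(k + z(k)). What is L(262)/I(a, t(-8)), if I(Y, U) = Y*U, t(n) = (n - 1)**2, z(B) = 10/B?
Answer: 137308/2673 ≈ 51.369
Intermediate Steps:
L(k) = 2*k*(k + 10/k) (L(k) = (k + k)*(k + 10/k) = (2*k)*(k + 10/k) = 2*k*(k + 10/k))
t(n) = (-1 + n)**2
a = 33
I(Y, U) = U*Y
L(262)/I(a, t(-8)) = (20 + 2*262**2)/(((-1 - 8)**2*33)) = (20 + 2*68644)/(((-9)**2*33)) = (20 + 137288)/((81*33)) = 137308/2673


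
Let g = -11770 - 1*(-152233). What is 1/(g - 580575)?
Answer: -1/440112 ≈ -2.2722e-6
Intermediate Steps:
g = 140463 (g = -11770 + 152233 = 140463)
1/(g - 580575) = 1/(140463 - 580575) = 1/(-440112) = -1/440112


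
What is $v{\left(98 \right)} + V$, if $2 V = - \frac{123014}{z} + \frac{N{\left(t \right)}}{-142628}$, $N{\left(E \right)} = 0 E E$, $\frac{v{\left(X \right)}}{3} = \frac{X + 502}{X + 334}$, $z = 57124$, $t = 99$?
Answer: $\frac{529529}{171372} \approx 3.0899$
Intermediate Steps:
$v{\left(X \right)} = \frac{3 \left(502 + X\right)}{334 + X}$ ($v{\left(X \right)} = 3 \frac{X + 502}{X + 334} = 3 \frac{502 + X}{334 + X} = \frac{3 \left(502 + X\right)}{334 + X}$)
$N{\left(E \right)} = 0$ ($N{\left(E \right)} = 0 E = 0$)
$V = - \frac{61507}{57124}$ ($V = \frac{- \frac{123014}{57124} + \frac{0}{-142628}}{2} = \frac{\left(-123014\right) \frac{1}{57124} + 0 \left(- \frac{1}{142628}\right)}{2} = \frac{- \frac{61507}{28562} + 0}{2} = \frac{1}{2} \left(- \frac{61507}{28562}\right) = - \frac{61507}{57124} \approx -1.0767$)
$v{\left(98 \right)} + V = \frac{3 \left(502 + 98\right)}{334 + 98} - \frac{61507}{57124} = 3 \cdot \frac{1}{432} \cdot 600 - \frac{61507}{57124} = \frac{25}{6} - \frac{61507}{57124} = \frac{529529}{171372}$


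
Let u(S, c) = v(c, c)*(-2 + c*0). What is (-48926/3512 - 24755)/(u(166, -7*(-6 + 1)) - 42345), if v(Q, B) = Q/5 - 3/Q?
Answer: 117099885/200259508 ≈ 0.58474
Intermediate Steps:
v(Q, B) = -3/Q + Q/5 (v(Q, B) = Q*(1/5) - 3/Q = Q/5 - 3/Q = -3/Q + Q/5)
u(S, c) = 6/c - 2*c/5 (u(S, c) = (-3/c + c/5)*(-2 + c*0) = (-3/c + c/5)*(-2 + 0) = (-3/c + c/5)*(-2) = 6/c - 2*c/5)
(-48926/3512 - 24755)/(u(166, -7*(-6 + 1)) - 42345) = (-48926/3512 - 24755)/((6/((-7*(-6 + 1))) - (-14)*(-6 + 1)/5) - 42345) = (-48926*1/3512 - 24755)/((6/((-7*(-5))) - (-14)*(-5)/5) - 42345) = (-24463/1756 - 24755)/((6/35 - 2/5*35) - 42345) = -43494243/(1756*((6*(1/35) - 14) - 42345)) = -43494243/(1756*((6/35 - 14) - 42345)) = -43494243/(1756*(-484/35 - 42345)) = -43494243/(1756*(-1482559/35)) = -43494243/1756*(-35/1482559) = 117099885/200259508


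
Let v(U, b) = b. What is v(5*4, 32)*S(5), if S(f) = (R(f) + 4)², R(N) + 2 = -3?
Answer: 32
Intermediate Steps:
R(N) = -5 (R(N) = -2 - 3 = -5)
S(f) = 1 (S(f) = (-5 + 4)² = (-1)² = 1)
v(5*4, 32)*S(5) = 32*1 = 32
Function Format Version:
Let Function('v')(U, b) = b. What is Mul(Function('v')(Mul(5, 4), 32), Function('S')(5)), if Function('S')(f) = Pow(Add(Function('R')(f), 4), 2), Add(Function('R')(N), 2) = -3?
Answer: 32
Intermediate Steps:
Function('R')(N) = -5 (Function('R')(N) = Add(-2, -3) = -5)
Function('S')(f) = 1 (Function('S')(f) = Pow(Add(-5, 4), 2) = Pow(-1, 2) = 1)
Mul(Function('v')(Mul(5, 4), 32), Function('S')(5)) = Mul(32, 1) = 32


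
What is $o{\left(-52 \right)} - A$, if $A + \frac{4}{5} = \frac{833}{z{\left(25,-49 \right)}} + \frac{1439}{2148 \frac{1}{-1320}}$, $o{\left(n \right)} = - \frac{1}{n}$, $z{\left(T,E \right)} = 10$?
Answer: $\frac{7463349}{9308} \approx 801.82$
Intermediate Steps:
$A = - \frac{287045}{358}$ ($A = - \frac{4}{5} + \left(\frac{833}{10} + \frac{1439}{2148 \frac{1}{-1320}}\right) = - \frac{4}{5} + \left(833 \cdot \frac{1}{10} + \frac{1439}{2148 \left(- \frac{1}{1320}\right)}\right) = - \frac{4}{5} + \left(\frac{833}{10} + \frac{1439}{- \frac{179}{110}}\right) = - \frac{4}{5} + \left(\frac{833}{10} + 1439 \left(- \frac{110}{179}\right)\right) = - \frac{4}{5} + \left(\frac{833}{10} - \frac{158290}{179}\right) = - \frac{4}{5} - \frac{1433793}{1790} = - \frac{287045}{358} \approx -801.8$)
$o{\left(-52 \right)} - A = - \frac{1}{-52} - - \frac{287045}{358} = \left(-1\right) \left(- \frac{1}{52}\right) + \frac{287045}{358} = \frac{1}{52} + \frac{287045}{358} = \frac{7463349}{9308}$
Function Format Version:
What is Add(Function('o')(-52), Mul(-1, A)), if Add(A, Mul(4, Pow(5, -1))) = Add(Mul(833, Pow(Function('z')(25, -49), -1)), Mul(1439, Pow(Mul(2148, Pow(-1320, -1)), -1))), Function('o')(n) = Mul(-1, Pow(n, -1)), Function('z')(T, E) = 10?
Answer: Rational(7463349, 9308) ≈ 801.82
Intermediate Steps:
A = Rational(-287045, 358) (A = Add(Rational(-4, 5), Add(Mul(833, Pow(10, -1)), Mul(1439, Pow(Mul(2148, Pow(-1320, -1)), -1)))) = Add(Rational(-4, 5), Add(Mul(833, Rational(1, 10)), Mul(1439, Pow(Mul(2148, Rational(-1, 1320)), -1)))) = Add(Rational(-4, 5), Add(Rational(833, 10), Mul(1439, Pow(Rational(-179, 110), -1)))) = Add(Rational(-4, 5), Add(Rational(833, 10), Mul(1439, Rational(-110, 179)))) = Add(Rational(-4, 5), Add(Rational(833, 10), Rational(-158290, 179))) = Add(Rational(-4, 5), Rational(-1433793, 1790)) = Rational(-287045, 358) ≈ -801.80)
Add(Function('o')(-52), Mul(-1, A)) = Add(Mul(-1, Pow(-52, -1)), Mul(-1, Rational(-287045, 358))) = Add(Mul(-1, Rational(-1, 52)), Rational(287045, 358)) = Add(Rational(1, 52), Rational(287045, 358)) = Rational(7463349, 9308)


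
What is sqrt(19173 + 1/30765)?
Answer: sqrt(18146961249690)/30765 ≈ 138.47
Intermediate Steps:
sqrt(19173 + 1/30765) = sqrt(589857346/30765) = sqrt(18146961249690)/30765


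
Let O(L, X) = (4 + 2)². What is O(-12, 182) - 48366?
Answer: -48330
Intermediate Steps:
O(L, X) = 36 (O(L, X) = 6² = 36)
O(-12, 182) - 48366 = 36 - 48366 = -48330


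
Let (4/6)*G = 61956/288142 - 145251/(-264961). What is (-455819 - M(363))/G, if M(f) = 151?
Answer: -11603888190299380/29134418679 ≈ -3.9829e+5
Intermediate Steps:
G = 87403256037/76346392462 (G = 3*(61956/288142 - 145251/(-264961))/2 = 3*(61956*(1/288142) - 145251*(-1/264961))/2 = 3*(30978/144071 + 145251/264961)/2 = (3/2)*(29134418679/38173196231) = 87403256037/76346392462 ≈ 1.1448)
(-455819 - M(363))/G = (-455819 - 1*151)/(87403256037/76346392462) = (-455819 - 151)*(76346392462/87403256037) = -455970*76346392462/87403256037 = -11603888190299380/29134418679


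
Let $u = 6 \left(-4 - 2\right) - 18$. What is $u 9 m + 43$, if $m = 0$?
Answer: $43$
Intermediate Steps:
$u = -54$ ($u = 6 \left(-6\right) - 18 = -36 - 18 = -54$)
$u 9 m + 43 = - 54 \cdot 9 \cdot 0 + 43 = \left(-54\right) 0 + 43 = 0 + 43 = 43$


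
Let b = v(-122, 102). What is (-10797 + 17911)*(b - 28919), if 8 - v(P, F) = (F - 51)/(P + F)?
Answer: -2056547133/10 ≈ -2.0565e+8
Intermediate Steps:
v(P, F) = 8 - (-51 + F)/(F + P) (v(P, F) = 8 - (F - 51)/(P + F) = 8 - (-51 + F)/(F + P))
b = 211/20 (b = (51 + 7*102 + 8*(-122))/(102 - 122) = (51 + 714 - 976)/(-20) = -1/20*(-211) = 211/20 ≈ 10.550)
(-10797 + 17911)*(b - 28919) = (-10797 + 17911)*(211/20 - 28919) = 7114*(-578169/20) = -2056547133/10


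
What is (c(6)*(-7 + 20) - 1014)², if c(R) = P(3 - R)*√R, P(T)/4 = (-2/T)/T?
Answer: 27782924/27 + 70304*√6/3 ≈ 1.0864e+6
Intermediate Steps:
P(T) = -8/T² (P(T) = 4*((-2/T)/T) = 4*(-2/T²) = -8/T²)
c(R) = -8*√R/(3 - R)² (c(R) = (-8/(3 - R)²)*√R = -8*√R/(3 - R)²)
(c(6)*(-7 + 20) - 1014)² = ((-8*√6/(-3 + 6)²)*(-7 + 20) - 1014)² = (-8*√6/3²*13 - 1014)² = (-8*√6*⅑*13 - 1014)² = (-8*√6/9*13 - 1014)² = (-104*√6/9 - 1014)² = (-1014 - 104*√6/9)²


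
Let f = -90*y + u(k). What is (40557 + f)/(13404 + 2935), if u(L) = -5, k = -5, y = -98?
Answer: 49372/16339 ≈ 3.0217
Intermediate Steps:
f = 8815 (f = -90*(-98) - 5 = 8820 - 5 = 8815)
(40557 + f)/(13404 + 2935) = (40557 + 8815)/(13404 + 2935) = 49372/16339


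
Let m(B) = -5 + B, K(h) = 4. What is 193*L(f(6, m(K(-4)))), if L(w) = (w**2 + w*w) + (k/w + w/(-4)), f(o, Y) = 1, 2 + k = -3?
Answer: -2509/4 ≈ -627.25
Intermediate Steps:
k = -5 (k = -2 - 3 = -5)
L(w) = -5/w + 2*w**2 - w/4 (L(w) = (w**2 + w*w) + (-5/w + w/(-4)) = (w**2 + w**2) + (-5/w + w*(-1/4)) = 2*w**2 + (-5/w - w/4) = -5/w + 2*w**2 - w/4)
193*L(f(6, m(K(-4)))) = 193*(-5/1 + 2*1**2 - 1/4*1) = 193*(-5*1 + 2*1 - 1/4) = 193*(-5 + 2 - 1/4) = 193*(-13/4) = -2509/4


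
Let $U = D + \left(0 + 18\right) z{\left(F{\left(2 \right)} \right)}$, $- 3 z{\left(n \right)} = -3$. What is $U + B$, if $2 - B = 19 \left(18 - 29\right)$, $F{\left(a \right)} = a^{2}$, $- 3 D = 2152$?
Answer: $- \frac{1465}{3} \approx -488.33$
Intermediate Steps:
$D = - \frac{2152}{3}$ ($D = \left(- \frac{1}{3}\right) 2152 = - \frac{2152}{3} \approx -717.33$)
$z{\left(n \right)} = 1$ ($z{\left(n \right)} = \left(- \frac{1}{3}\right) \left(-3\right) = 1$)
$B = 211$ ($B = 2 - 19 \left(18 - 29\right) = 2 - 19 \left(-11\right) = 2 - -209 = 2 + 209 = 211$)
$U = - \frac{2098}{3}$ ($U = - \frac{2152}{3} + \left(0 + 18\right) 1 = - \frac{2152}{3} + 18 \cdot 1 = - \frac{2152}{3} + 18 = - \frac{2098}{3} \approx -699.33$)
$U + B = - \frac{2098}{3} + 211 = - \frac{1465}{3}$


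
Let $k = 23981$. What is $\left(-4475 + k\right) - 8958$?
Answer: $10548$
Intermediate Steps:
$\left(-4475 + k\right) - 8958 = \left(-4475 + 23981\right) - 8958 = 19506 + \left(-15777 + 6819\right) = 19506 - 8958 = 10548$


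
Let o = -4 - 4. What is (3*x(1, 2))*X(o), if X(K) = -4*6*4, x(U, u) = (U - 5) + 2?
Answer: 576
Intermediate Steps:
x(U, u) = -3 + U (x(U, u) = (-5 + U) + 2 = -3 + U)
o = -8
X(K) = -96 (X(K) = -24*4 = -96)
(3*x(1, 2))*X(o) = (3*(-3 + 1))*(-96) = (3*(-2))*(-96) = -6*(-96) = 576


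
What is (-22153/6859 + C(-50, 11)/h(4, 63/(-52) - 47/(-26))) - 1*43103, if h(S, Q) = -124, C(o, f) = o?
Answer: -18331097585/425258 ≈ -43106.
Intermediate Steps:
(-22153/6859 + C(-50, 11)/h(4, 63/(-52) - 47/(-26))) - 1*43103 = (-22153/6859 - 50/(-124)) - 1*43103 = (-22153*1/6859 - 50*(-1/124)) - 43103 = (-22153/6859 + 25/62) - 43103 = -1202011/425258 - 43103 = -18331097585/425258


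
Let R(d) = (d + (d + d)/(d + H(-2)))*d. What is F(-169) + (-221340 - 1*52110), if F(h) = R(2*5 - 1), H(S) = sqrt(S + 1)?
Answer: -11207400/41 - 81*I/41 ≈ -2.7335e+5 - 1.9756*I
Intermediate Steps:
H(S) = sqrt(1 + S)
R(d) = d*(d + 2*d/(I + d)) (R(d) = (d + (d + d)/(d + sqrt(1 - 2)))*d = (d + (2*d)/(d + sqrt(-1)))*d = (d + (2*d)/(d + I))*d = (d + (2*d)/(I + d))*d = (d + 2*d/(I + d))*d = d*(d + 2*d/(I + d)))
F(h) = 81*(9 - I)*(11 + I)/82 (F(h) = (2*5 - 1)**2*(2 + I + (2*5 - 1))/(I + (2*5 - 1)) = (10 - 1)**2*(2 + I + (10 - 1))/(I + (10 - 1)) = 9**2*(2 + I + 9)/(I + 9) = 81*(11 + I)/(9 + I) = 81*((9 - I)/82)*(11 + I) = 81*(9 - I)*(11 + I)/82)
F(-169) + (-221340 - 1*52110) = (4050/41 - 81*I/41) + (-221340 - 1*52110) = (4050/41 - 81*I/41) + (-221340 - 52110) = (4050/41 - 81*I/41) - 273450 = -11207400/41 - 81*I/41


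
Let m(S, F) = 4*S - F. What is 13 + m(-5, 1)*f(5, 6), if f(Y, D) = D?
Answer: -113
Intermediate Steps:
m(S, F) = -F + 4*S
13 + m(-5, 1)*f(5, 6) = 13 + (-1*1 + 4*(-5))*6 = 13 + (-1 - 20)*6 = 13 - 21*6 = 13 - 126 = -113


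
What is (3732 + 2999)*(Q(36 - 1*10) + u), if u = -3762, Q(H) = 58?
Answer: -24931624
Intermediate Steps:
(3732 + 2999)*(Q(36 - 1*10) + u) = (3732 + 2999)*(58 - 3762) = 6731*(-3704) = -24931624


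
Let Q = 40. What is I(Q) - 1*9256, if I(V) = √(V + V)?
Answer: -9256 + 4*√5 ≈ -9247.1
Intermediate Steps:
I(V) = √2*√V (I(V) = √(2*V) = √2*√V)
I(Q) - 1*9256 = √2*√40 - 1*9256 = √2*(2*√10) - 9256 = 4*√5 - 9256 = -9256 + 4*√5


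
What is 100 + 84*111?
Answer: 9424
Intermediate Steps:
100 + 84*111 = 100 + 9324 = 9424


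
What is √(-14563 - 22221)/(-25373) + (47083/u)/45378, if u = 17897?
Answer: 47083/812130066 - 44*I*√19/25373 ≈ 5.7975e-5 - 0.0075589*I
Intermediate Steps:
√(-14563 - 22221)/(-25373) + (47083/u)/45378 = √(-14563 - 22221)/(-25373) + (47083/17897)/45378 = √(-36784)*(-1/25373) + (47083*(1/17897))*(1/45378) = (44*I*√19)*(-1/25373) + (47083/17897)*(1/45378) = -44*I*√19/25373 + 47083/812130066 = 47083/812130066 - 44*I*√19/25373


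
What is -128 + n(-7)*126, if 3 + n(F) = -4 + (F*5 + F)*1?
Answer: -6302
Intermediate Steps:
n(F) = -7 + 6*F (n(F) = -3 + (-4 + (F*5 + F)*1) = -3 + (-4 + (5*F + F)*1) = -3 + (-4 + (6*F)*1) = -3 + (-4 + 6*F) = -7 + 6*F)
-128 + n(-7)*126 = -128 + (-7 + 6*(-7))*126 = -128 + (-7 - 42)*126 = -128 - 49*126 = -128 - 6174 = -6302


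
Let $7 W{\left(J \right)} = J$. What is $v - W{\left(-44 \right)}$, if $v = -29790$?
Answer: $- \frac{208486}{7} \approx -29784.0$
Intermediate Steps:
$W{\left(J \right)} = \frac{J}{7}$
$v - W{\left(-44 \right)} = -29790 - \frac{1}{7} \left(-44\right) = -29790 - - \frac{44}{7} = -29790 + \frac{44}{7} = - \frac{208486}{7}$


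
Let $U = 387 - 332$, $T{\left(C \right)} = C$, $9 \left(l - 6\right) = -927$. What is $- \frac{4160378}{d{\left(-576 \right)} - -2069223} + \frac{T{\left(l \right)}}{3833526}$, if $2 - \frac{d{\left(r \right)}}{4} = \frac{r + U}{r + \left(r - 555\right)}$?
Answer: $- \frac{27225144337434997}{13540685592261558} \approx -2.0106$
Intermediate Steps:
$l = -97$ ($l = 6 + \frac{1}{9} \left(-927\right) = 6 - 103 = -97$)
$U = 55$
$d{\left(r \right)} = 8 - \frac{4 \left(55 + r\right)}{-555 + 2 r}$ ($d{\left(r \right)} = 8 - 4 \frac{r + 55}{r + \left(r - 555\right)} = 8 - 4 \frac{55 + r}{r + \left(r - 555\right)} = 8 - 4 \frac{55 + r}{r + \left(-555 + r\right)} = 8 - 4 \frac{55 + r}{-555 + 2 r} = 8 - \frac{4 \left(55 + r\right)}{-555 + 2 r}$)
$- \frac{4160378}{d{\left(-576 \right)} - -2069223} + \frac{T{\left(l \right)}}{3833526} = - \frac{4160378}{\frac{4 \left(-1165 + 3 \left(-576\right)\right)}{-555 + 2 \left(-576\right)} - -2069223} - \frac{97}{3833526} = - \frac{4160378}{\frac{4 \left(-1165 - 1728\right)}{-555 - 1152} + 2069223} - \frac{97}{3833526} = - \frac{4160378}{4 \frac{1}{-1707} \left(-2893\right) + 2069223} - \frac{97}{3833526} = - \frac{4160378}{4 \left(- \frac{1}{1707}\right) \left(-2893\right) + 2069223} - \frac{97}{3833526} = - \frac{4160378}{\frac{11572}{1707} + 2069223} - \frac{97}{3833526} = - \frac{4160378}{\frac{3532175233}{1707}} - \frac{97}{3833526} = \left(-4160378\right) \frac{1707}{3532175233} - \frac{97}{3833526} = - \frac{7101765246}{3532175233} - \frac{97}{3833526} = - \frac{27225144337434997}{13540685592261558}$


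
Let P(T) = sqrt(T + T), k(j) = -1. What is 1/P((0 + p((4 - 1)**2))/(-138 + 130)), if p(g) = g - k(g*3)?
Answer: -I*sqrt(10)/5 ≈ -0.63246*I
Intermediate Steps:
p(g) = 1 + g (p(g) = g - 1*(-1) = g + 1 = 1 + g)
P(T) = sqrt(2)*sqrt(T) (P(T) = sqrt(2*T) = sqrt(2)*sqrt(T))
1/P((0 + p((4 - 1)**2))/(-138 + 130)) = 1/(sqrt(2)*sqrt((0 + (1 + (4 - 1)**2))/(-138 + 130))) = 1/(sqrt(2)*sqrt((0 + (1 + 3**2))/(-8))) = 1/(sqrt(2)*sqrt((0 + (1 + 9))*(-1/8))) = 1/(sqrt(2)*sqrt((0 + 10)*(-1/8))) = 1/(sqrt(2)*sqrt(10*(-1/8))) = 1/(sqrt(2)*sqrt(-5/4)) = 1/(sqrt(2)*(I*sqrt(5)/2)) = 1/(I*sqrt(10)/2) = -I*sqrt(10)/5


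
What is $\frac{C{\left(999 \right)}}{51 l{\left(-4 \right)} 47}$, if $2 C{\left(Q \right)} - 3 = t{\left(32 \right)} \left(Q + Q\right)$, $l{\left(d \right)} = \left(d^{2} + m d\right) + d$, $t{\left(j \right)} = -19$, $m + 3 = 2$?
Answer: $- \frac{12653}{25568} \approx -0.49488$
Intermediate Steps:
$m = -1$ ($m = -3 + 2 = -1$)
$l{\left(d \right)} = d^{2}$ ($l{\left(d \right)} = \left(d^{2} - d\right) + d = d^{2}$)
$C{\left(Q \right)} = \frac{3}{2} - 19 Q$ ($C{\left(Q \right)} = \frac{3}{2} + \frac{\left(-19\right) \left(Q + Q\right)}{2} = \frac{3}{2} + \frac{\left(-19\right) 2 Q}{2} = \frac{3}{2} + \frac{\left(-38\right) Q}{2} = \frac{3}{2} - 19 Q$)
$\frac{C{\left(999 \right)}}{51 l{\left(-4 \right)} 47} = \frac{\frac{3}{2} - 18981}{51 \left(-4\right)^{2} \cdot 47} = \frac{\frac{3}{2} - 18981}{51 \cdot 16 \cdot 47} = - \frac{37959}{2 \cdot 816 \cdot 47} = - \frac{37959}{2 \cdot 38352} = \left(- \frac{37959}{2}\right) \frac{1}{38352} = - \frac{12653}{25568}$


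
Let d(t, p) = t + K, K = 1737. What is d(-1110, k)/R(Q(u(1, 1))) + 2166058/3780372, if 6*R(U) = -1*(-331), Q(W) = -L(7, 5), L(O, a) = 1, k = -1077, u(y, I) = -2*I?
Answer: 7469362331/625651566 ≈ 11.939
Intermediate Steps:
d(t, p) = 1737 + t (d(t, p) = t + 1737 = 1737 + t)
Q(W) = -1 (Q(W) = -1*1 = -1)
R(U) = 331/6 (R(U) = (-1*(-331))/6 = (1/6)*331 = 331/6)
d(-1110, k)/R(Q(u(1, 1))) + 2166058/3780372 = (1737 - 1110)/(331/6) + 2166058/3780372 = 627*(6/331) + 2166058*(1/3780372) = 3762/331 + 1083029/1890186 = 7469362331/625651566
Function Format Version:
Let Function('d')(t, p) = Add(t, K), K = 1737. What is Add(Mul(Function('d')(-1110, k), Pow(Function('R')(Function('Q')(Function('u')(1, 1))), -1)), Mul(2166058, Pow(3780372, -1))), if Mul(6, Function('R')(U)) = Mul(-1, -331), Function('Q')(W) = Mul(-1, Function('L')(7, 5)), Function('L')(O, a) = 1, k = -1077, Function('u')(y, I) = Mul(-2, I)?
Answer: Rational(7469362331, 625651566) ≈ 11.939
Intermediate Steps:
Function('d')(t, p) = Add(1737, t) (Function('d')(t, p) = Add(t, 1737) = Add(1737, t))
Function('Q')(W) = -1 (Function('Q')(W) = Mul(-1, 1) = -1)
Function('R')(U) = Rational(331, 6) (Function('R')(U) = Mul(Rational(1, 6), Mul(-1, -331)) = Mul(Rational(1, 6), 331) = Rational(331, 6))
Add(Mul(Function('d')(-1110, k), Pow(Function('R')(Function('Q')(Function('u')(1, 1))), -1)), Mul(2166058, Pow(3780372, -1))) = Add(Mul(Add(1737, -1110), Pow(Rational(331, 6), -1)), Mul(2166058, Pow(3780372, -1))) = Add(Mul(627, Rational(6, 331)), Mul(2166058, Rational(1, 3780372))) = Add(Rational(3762, 331), Rational(1083029, 1890186)) = Rational(7469362331, 625651566)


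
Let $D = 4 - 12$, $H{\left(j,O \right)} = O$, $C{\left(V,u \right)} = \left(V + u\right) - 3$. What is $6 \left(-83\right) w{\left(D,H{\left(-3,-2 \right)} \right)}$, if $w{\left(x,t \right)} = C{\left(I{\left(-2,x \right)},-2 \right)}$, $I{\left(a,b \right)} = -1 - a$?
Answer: $1992$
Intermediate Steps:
$C{\left(V,u \right)} = -3 + V + u$
$D = -8$ ($D = 4 - 12 = -8$)
$w{\left(x,t \right)} = -4$ ($w{\left(x,t \right)} = -3 - -1 - 2 = -3 + \left(-1 + 2\right) - 2 = -3 + 1 - 2 = -4$)
$6 \left(-83\right) w{\left(D,H{\left(-3,-2 \right)} \right)} = 6 \left(-83\right) \left(-4\right) = \left(-498\right) \left(-4\right) = 1992$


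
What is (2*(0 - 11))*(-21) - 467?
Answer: -5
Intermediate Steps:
(2*(0 - 11))*(-21) - 467 = (2*(-11))*(-21) - 467 = -22*(-21) - 467 = 462 - 467 = -5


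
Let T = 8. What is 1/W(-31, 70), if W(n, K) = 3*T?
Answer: 1/24 ≈ 0.041667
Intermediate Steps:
W(n, K) = 24 (W(n, K) = 3*8 = 24)
1/W(-31, 70) = 1/24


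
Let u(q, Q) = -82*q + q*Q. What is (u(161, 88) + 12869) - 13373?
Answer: 462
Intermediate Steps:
u(q, Q) = -82*q + Q*q
(u(161, 88) + 12869) - 13373 = (161*(-82 + 88) + 12869) - 13373 = (161*6 + 12869) - 13373 = (966 + 12869) - 13373 = 13835 - 13373 = 462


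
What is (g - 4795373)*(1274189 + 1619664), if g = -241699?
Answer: -14576545918416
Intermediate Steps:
(g - 4795373)*(1274189 + 1619664) = (-241699 - 4795373)*(1274189 + 1619664) = -5037072*2893853 = -14576545918416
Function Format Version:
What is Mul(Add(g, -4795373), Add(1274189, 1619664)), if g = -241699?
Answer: -14576545918416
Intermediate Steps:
Mul(Add(g, -4795373), Add(1274189, 1619664)) = Mul(Add(-241699, -4795373), Add(1274189, 1619664)) = Mul(-5037072, 2893853) = -14576545918416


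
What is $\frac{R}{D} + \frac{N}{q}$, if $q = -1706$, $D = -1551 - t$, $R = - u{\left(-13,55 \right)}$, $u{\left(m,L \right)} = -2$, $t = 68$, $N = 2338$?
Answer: $- \frac{1894317}{1381007} \approx -1.3717$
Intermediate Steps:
$R = 2$ ($R = \left(-1\right) \left(-2\right) = 2$)
$D = -1619$ ($D = -1551 - 68 = -1619$)
$\frac{R}{D} + \frac{N}{q} = \frac{2}{-1619} + \frac{2338}{-1706} = 2 \left(- \frac{1}{1619}\right) + 2338 \left(- \frac{1}{1706}\right) = - \frac{2}{1619} - \frac{1169}{853} = - \frac{1894317}{1381007}$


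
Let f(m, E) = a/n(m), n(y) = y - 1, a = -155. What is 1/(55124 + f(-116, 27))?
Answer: 117/6449663 ≈ 1.8140e-5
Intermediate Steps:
n(y) = -1 + y
f(m, E) = -155/(-1 + m)
1/(55124 + f(-116, 27)) = 1/(55124 - 155/(-1 - 116)) = 1/(55124 - 155/(-117)) = 1/(55124 - 155*(-1/117)) = 1/(55124 + 155/117) = 1/(6449663/117) = 117/6449663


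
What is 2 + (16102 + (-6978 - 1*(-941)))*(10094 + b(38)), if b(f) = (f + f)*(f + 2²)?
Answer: 133723592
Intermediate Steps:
b(f) = 2*f*(4 + f) (b(f) = (2*f)*(f + 4) = (2*f)*(4 + f) = 2*f*(4 + f))
2 + (16102 + (-6978 - 1*(-941)))*(10094 + b(38)) = 2 + (16102 + (-6978 - 1*(-941)))*(10094 + 2*38*(4 + 38)) = 2 + (16102 + (-6978 + 941))*(10094 + 2*38*42) = 2 + (16102 - 6037)*(10094 + 3192) = 2 + 10065*13286 = 2 + 133723590 = 133723592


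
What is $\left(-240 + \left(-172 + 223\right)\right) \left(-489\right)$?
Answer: $92421$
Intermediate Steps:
$\left(-240 + \left(-172 + 223\right)\right) \left(-489\right) = \left(-240 + 51\right) \left(-489\right) = \left(-189\right) \left(-489\right) = 92421$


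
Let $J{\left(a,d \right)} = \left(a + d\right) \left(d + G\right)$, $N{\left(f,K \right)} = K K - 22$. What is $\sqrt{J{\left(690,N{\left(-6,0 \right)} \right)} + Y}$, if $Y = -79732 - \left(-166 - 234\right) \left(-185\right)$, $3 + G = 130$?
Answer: $18 i \sqrt{258} \approx 289.12 i$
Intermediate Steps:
$N{\left(f,K \right)} = -22 + K^{2}$ ($N{\left(f,K \right)} = K^{2} - 22 = -22 + K^{2}$)
$G = 127$ ($G = -3 + 130 = 127$)
$J{\left(a,d \right)} = \left(127 + d\right) \left(a + d\right)$ ($J{\left(a,d \right)} = \left(a + d\right) \left(d + 127\right) = \left(a + d\right) \left(127 + d\right) = \left(127 + d\right) \left(a + d\right)$)
$Y = -153732$ ($Y = -79732 - \left(-400\right) \left(-185\right) = -79732 - 74000 = -153732$)
$\sqrt{J{\left(690,N{\left(-6,0 \right)} \right)} + Y} = \sqrt{\left(\left(-22 + 0^{2}\right)^{2} + 127 \cdot 690 + 127 \left(-22 + 0^{2}\right) + 690 \left(-22 + 0^{2}\right)\right) - 153732} = \sqrt{\left(\left(-22 + 0\right)^{2} + 87630 + 127 \left(-22 + 0\right) + 690 \left(-22 + 0\right)\right) - 153732} = \sqrt{\left(\left(-22\right)^{2} + 87630 + 127 \left(-22\right) + 690 \left(-22\right)\right) - 153732} = \sqrt{\left(484 + 87630 - 2794 - 15180\right) - 153732} = \sqrt{70140 - 153732} = \sqrt{-83592} = 18 i \sqrt{258}$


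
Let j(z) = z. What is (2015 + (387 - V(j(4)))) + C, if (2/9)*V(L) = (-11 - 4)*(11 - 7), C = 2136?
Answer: 4808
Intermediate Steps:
V(L) = -270 (V(L) = 9*((-11 - 4)*(11 - 7))/2 = 9*(-15*4)/2 = (9/2)*(-60) = -270)
(2015 + (387 - V(j(4)))) + C = (2015 + (387 - 1*(-270))) + 2136 = (2015 + (387 + 270)) + 2136 = (2015 + 657) + 2136 = 2672 + 2136 = 4808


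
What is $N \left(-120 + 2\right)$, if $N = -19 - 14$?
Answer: $3894$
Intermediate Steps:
$N = -33$
$N \left(-120 + 2\right) = - 33 \left(-120 + 2\right) = \left(-33\right) \left(-118\right) = 3894$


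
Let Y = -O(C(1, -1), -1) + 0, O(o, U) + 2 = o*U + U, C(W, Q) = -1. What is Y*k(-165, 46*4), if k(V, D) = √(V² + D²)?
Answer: 2*√61081 ≈ 494.29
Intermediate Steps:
O(o, U) = -2 + U + U*o (O(o, U) = -2 + (o*U + U) = -2 + (U*o + U) = -2 + (U + U*o) = -2 + U + U*o)
k(V, D) = √(D² + V²)
Y = 2 (Y = -(-2 - 1 - 1*(-1)) + 0 = -(-2 - 1 + 1) + 0 = -1*(-2) + 0 = 2 + 0 = 2)
Y*k(-165, 46*4) = 2*√((46*4)² + (-165)²) = 2*√(184² + 27225) = 2*√(33856 + 27225) = 2*√61081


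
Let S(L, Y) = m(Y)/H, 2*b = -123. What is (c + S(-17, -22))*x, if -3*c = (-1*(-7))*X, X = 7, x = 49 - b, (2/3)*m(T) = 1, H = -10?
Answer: -218569/120 ≈ -1821.4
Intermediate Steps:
m(T) = 3/2 (m(T) = (3/2)*1 = 3/2)
b = -123/2 (b = (½)*(-123) = -123/2 ≈ -61.500)
S(L, Y) = -3/20 (S(L, Y) = (3/2)/(-10) = (3/2)*(-⅒) = -3/20)
x = 221/2 (x = 49 - 1*(-123/2) = 49 + 123/2 = 221/2 ≈ 110.50)
c = -49/3 (c = -(-1*(-7))*7/3 = -7*7/3 = -⅓*49 = -49/3 ≈ -16.333)
(c + S(-17, -22))*x = (-49/3 - 3/20)*(221/2) = -989/60*221/2 = -218569/120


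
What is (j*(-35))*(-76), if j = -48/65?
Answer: -25536/13 ≈ -1964.3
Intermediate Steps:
j = -48/65 (j = -48*1/65 = -48/65 ≈ -0.73846)
(j*(-35))*(-76) = -48/65*(-35)*(-76) = (336/13)*(-76) = -25536/13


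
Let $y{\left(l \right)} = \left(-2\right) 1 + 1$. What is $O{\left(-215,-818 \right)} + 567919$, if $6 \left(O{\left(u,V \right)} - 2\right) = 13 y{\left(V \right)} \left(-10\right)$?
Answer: $\frac{1703828}{3} \approx 5.6794 \cdot 10^{5}$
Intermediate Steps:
$y{\left(l \right)} = -1$ ($y{\left(l \right)} = -2 + 1 = -1$)
$O{\left(u,V \right)} = \frac{71}{3}$ ($O{\left(u,V \right)} = 2 + \frac{13 \left(-1\right) \left(-10\right)}{6} = 2 + \frac{\left(-13\right) \left(-10\right)}{6} = 2 + \frac{1}{6} \cdot 130 = 2 + \frac{65}{3} = \frac{71}{3}$)
$O{\left(-215,-818 \right)} + 567919 = \frac{71}{3} + 567919 = \frac{1703828}{3}$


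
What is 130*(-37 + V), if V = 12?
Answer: -3250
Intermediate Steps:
130*(-37 + V) = 130*(-37 + 12) = 130*(-25) = -3250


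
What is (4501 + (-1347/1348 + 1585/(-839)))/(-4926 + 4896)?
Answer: -5087238259/33929160 ≈ -149.94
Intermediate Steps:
(4501 + (-1347/1348 + 1585/(-839)))/(-4926 + 4896) = (4501 + (-1347*1/1348 + 1585*(-1/839)))/(-30) = (4501 + (-1347/1348 - 1585/839))*(-1/30) = (4501 - 3266713/1130972)*(-1/30) = (5087238259/1130972)*(-1/30) = -5087238259/33929160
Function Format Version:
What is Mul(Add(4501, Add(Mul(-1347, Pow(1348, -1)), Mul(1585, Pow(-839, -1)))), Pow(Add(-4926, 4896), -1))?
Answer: Rational(-5087238259, 33929160) ≈ -149.94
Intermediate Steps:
Mul(Add(4501, Add(Mul(-1347, Pow(1348, -1)), Mul(1585, Pow(-839, -1)))), Pow(Add(-4926, 4896), -1)) = Mul(Add(4501, Add(Mul(-1347, Rational(1, 1348)), Mul(1585, Rational(-1, 839)))), Pow(-30, -1)) = Mul(Add(4501, Add(Rational(-1347, 1348), Rational(-1585, 839))), Rational(-1, 30)) = Mul(Add(4501, Rational(-3266713, 1130972)), Rational(-1, 30)) = Mul(Rational(5087238259, 1130972), Rational(-1, 30)) = Rational(-5087238259, 33929160)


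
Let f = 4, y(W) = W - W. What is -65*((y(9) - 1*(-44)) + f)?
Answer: -3120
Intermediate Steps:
y(W) = 0
-65*((y(9) - 1*(-44)) + f) = -65*((0 - 1*(-44)) + 4) = -65*((0 + 44) + 4) = -65*(44 + 4) = -65*48 = -3120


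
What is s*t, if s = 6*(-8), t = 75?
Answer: -3600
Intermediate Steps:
s = -48
s*t = -48*75 = -3600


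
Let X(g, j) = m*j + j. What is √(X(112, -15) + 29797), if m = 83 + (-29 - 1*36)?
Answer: 2*√7378 ≈ 171.79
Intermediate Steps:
m = 18 (m = 83 + (-29 - 36) = 83 - 65 = 18)
X(g, j) = 19*j (X(g, j) = 18*j + j = 19*j)
√(X(112, -15) + 29797) = √(19*(-15) + 29797) = √(-285 + 29797) = √29512 = 2*√7378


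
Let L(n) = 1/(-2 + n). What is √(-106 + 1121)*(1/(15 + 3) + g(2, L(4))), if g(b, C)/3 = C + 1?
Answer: 41*√1015/9 ≈ 145.14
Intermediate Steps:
g(b, C) = 3 + 3*C (g(b, C) = 3*(C + 1) = 3*(1 + C) = 3 + 3*C)
√(-106 + 1121)*(1/(15 + 3) + g(2, L(4))) = √(-106 + 1121)*(1/(15 + 3) + (3 + 3/(-2 + 4))) = √1015*(1/18 + (3 + 3/2)) = √1015*(1/18 + 9/2) = √1015*(41/9) = 41*√1015/9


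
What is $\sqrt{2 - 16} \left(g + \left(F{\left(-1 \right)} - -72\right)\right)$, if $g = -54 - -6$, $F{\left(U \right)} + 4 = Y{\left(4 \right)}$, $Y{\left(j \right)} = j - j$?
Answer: $20 i \sqrt{14} \approx 74.833 i$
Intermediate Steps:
$Y{\left(j \right)} = 0$
$F{\left(U \right)} = -4$ ($F{\left(U \right)} = -4 + 0 = -4$)
$g = -48$ ($g = -54 + 6 = -48$)
$\sqrt{2 - 16} \left(g + \left(F{\left(-1 \right)} - -72\right)\right) = \sqrt{2 - 16} \left(-48 - -68\right) = \sqrt{-14} \left(-48 + \left(-4 + 72\right)\right) = i \sqrt{14} \left(-48 + 68\right) = i \sqrt{14} \cdot 20 = 20 i \sqrt{14}$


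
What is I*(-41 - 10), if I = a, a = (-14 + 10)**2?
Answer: -816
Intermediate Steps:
a = 16 (a = (-4)**2 = 16)
I = 16
I*(-41 - 10) = 16*(-41 - 10) = 16*(-51) = -816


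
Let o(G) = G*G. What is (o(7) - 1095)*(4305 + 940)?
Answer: -5486270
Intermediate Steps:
o(G) = G²
(o(7) - 1095)*(4305 + 940) = (7² - 1095)*(4305 + 940) = (49 - 1095)*5245 = -1046*5245 = -5486270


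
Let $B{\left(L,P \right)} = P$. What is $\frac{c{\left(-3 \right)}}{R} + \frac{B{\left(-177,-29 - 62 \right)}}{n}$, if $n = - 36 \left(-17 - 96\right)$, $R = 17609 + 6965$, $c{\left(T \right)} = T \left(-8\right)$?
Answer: $- \frac{1069301}{49983516} \approx -0.021393$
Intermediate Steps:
$c{\left(T \right)} = - 8 T$
$R = 24574$
$n = 4068$ ($n = \left(-36\right) \left(-113\right) = 4068$)
$\frac{c{\left(-3 \right)}}{R} + \frac{B{\left(-177,-29 - 62 \right)}}{n} = \frac{\left(-8\right) \left(-3\right)}{24574} + \frac{-29 - 62}{4068} = 24 \cdot \frac{1}{24574} + \left(-29 - 62\right) \frac{1}{4068} = \frac{12}{12287} - \frac{91}{4068} = - \frac{1069301}{49983516}$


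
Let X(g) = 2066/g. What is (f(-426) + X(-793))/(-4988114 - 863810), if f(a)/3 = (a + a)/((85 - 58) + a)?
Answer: -200429/308598286178 ≈ -6.4948e-7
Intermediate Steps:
f(a) = 6*a/(27 + a) (f(a) = 3*((a + a)/((85 - 58) + a)) = 3*((2*a)/(27 + a)) = 3*(2*a/(27 + a)) = 6*a/(27 + a))
(f(-426) + X(-793))/(-4988114 - 863810) = (6*(-426)/(27 - 426) + 2066/(-793))/(-4988114 - 863810) = (6*(-426)/(-399) + 2066*(-1/793))/(-5851924) = (6*(-426)*(-1/399) - 2066/793)*(-1/5851924) = (852/133 - 2066/793)*(-1/5851924) = (400858/105469)*(-1/5851924) = -200429/308598286178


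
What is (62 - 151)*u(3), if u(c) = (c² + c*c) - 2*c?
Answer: -1068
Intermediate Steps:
u(c) = -2*c + 2*c² (u(c) = (c² + c²) - 2*c = 2*c² - 2*c = -2*c + 2*c²)
(62 - 151)*u(3) = (62 - 151)*(2*3*(-1 + 3)) = -178*3*2 = -89*12 = -1068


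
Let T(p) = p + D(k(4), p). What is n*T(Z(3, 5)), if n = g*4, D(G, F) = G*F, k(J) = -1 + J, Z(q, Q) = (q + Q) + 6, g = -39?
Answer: -8736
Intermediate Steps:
Z(q, Q) = 6 + Q + q (Z(q, Q) = (Q + q) + 6 = 6 + Q + q)
D(G, F) = F*G
T(p) = 4*p (T(p) = p + p*(-1 + 4) = p + p*3 = p + 3*p = 4*p)
n = -156 (n = -39*4 = -156)
n*T(Z(3, 5)) = -624*(6 + 5 + 3) = -624*14 = -156*56 = -8736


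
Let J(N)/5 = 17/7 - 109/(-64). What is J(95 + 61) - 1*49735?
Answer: -22272025/448 ≈ -49714.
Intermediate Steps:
J(N) = 9255/448 (J(N) = 5*(17/7 - 109/(-64)) = 5*(17*(⅐) - 109*(-1/64)) = 5*(17/7 + 109/64) = 5*(1851/448) = 9255/448)
J(95 + 61) - 1*49735 = 9255/448 - 1*49735 = 9255/448 - 49735 = -22272025/448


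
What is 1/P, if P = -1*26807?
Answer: -1/26807 ≈ -3.7304e-5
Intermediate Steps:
P = -26807
1/P = 1/(-26807) = -1/26807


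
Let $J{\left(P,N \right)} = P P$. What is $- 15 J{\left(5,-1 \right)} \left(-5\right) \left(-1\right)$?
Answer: $-1875$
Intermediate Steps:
$J{\left(P,N \right)} = P^{2}$
$- 15 J{\left(5,-1 \right)} \left(-5\right) \left(-1\right) = - 15 \cdot 5^{2} \left(-5\right) \left(-1\right) = \left(-15\right) 25 \left(-5\right) \left(-1\right) = \left(-375\right) \left(-5\right) \left(-1\right) = 1875 \left(-1\right) = -1875$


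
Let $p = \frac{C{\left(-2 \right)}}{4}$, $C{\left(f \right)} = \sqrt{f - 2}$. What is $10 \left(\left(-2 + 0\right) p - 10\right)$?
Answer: $-100 - 10 i \approx -100.0 - 10.0 i$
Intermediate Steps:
$C{\left(f \right)} = \sqrt{-2 + f}$
$p = \frac{i}{2}$ ($p = \frac{\sqrt{-2 - 2}}{4} = \sqrt{-4} \cdot \frac{1}{4} = 2 i \frac{1}{4} = \frac{i}{2} \approx 0.5 i$)
$10 \left(\left(-2 + 0\right) p - 10\right) = 10 \left(\left(-2 + 0\right) \frac{i}{2} - 10\right) = 10 \left(- 2 \frac{i}{2} - 10\right) = 10 \left(- i - 10\right) = 10 \left(-10 - i\right) = -100 - 10 i$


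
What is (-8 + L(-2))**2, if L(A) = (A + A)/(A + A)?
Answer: 49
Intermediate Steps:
L(A) = 1 (L(A) = (2*A)/((2*A)) = (2*A)*(1/(2*A)) = 1)
(-8 + L(-2))**2 = (-8 + 1)**2 = (-7)**2 = 49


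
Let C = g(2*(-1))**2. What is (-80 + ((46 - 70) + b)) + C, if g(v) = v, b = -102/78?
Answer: -1317/13 ≈ -101.31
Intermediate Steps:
b = -17/13 (b = -102*1/78 = -17/13 ≈ -1.3077)
C = 4 (C = (2*(-1))**2 = (-2)**2 = 4)
(-80 + ((46 - 70) + b)) + C = (-80 + ((46 - 70) - 17/13)) + 4 = (-80 + (-24 - 17/13)) + 4 = (-80 - 329/13) + 4 = -1369/13 + 4 = -1317/13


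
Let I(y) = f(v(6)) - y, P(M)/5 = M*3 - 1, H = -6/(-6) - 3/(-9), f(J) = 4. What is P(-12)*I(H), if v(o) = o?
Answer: -1480/3 ≈ -493.33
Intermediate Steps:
H = 4/3 (H = -6*(-1/6) - 3*(-1/9) = 1 + 1/3 = 4/3 ≈ 1.3333)
P(M) = -5 + 15*M (P(M) = 5*(M*3 - 1) = 5*(3*M - 1) = 5*(-1 + 3*M) = -5 + 15*M)
I(y) = 4 - y
P(-12)*I(H) = (-5 + 15*(-12))*(4 - 1*4/3) = (-5 - 180)*(4 - 4/3) = -185*8/3 = -1480/3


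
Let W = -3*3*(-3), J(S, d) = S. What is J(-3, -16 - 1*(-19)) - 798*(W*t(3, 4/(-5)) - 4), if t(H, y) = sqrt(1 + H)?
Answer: -39903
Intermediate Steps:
W = 27 (W = -9*(-3) = 27)
J(-3, -16 - 1*(-19)) - 798*(W*t(3, 4/(-5)) - 4) = -3 - 798*(27*sqrt(1 + 3) - 4) = -3 - 798*(27*sqrt(4) - 4) = -3 - 798*(27*2 - 4) = -3 - 798*(54 - 4) = -3 - 798*50 = -3 - 39900 = -39903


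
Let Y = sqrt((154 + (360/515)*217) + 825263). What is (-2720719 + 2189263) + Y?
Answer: -531456 + 15*sqrt(38926481)/103 ≈ -5.3055e+5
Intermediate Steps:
Y = 15*sqrt(38926481)/103 (Y = sqrt((154 + (360*(1/515))*217) + 825263) = sqrt((154 + (72/103)*217) + 825263) = sqrt((154 + 15624/103) + 825263) = sqrt(31486/103 + 825263) = sqrt(85033575/103) = 15*sqrt(38926481)/103 ≈ 908.61)
(-2720719 + 2189263) + Y = (-2720719 + 2189263) + 15*sqrt(38926481)/103 = -531456 + 15*sqrt(38926481)/103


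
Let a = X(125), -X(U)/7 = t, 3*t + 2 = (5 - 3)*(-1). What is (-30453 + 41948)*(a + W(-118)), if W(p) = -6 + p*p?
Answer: 480284090/3 ≈ 1.6009e+8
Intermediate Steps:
t = -4/3 (t = -2/3 + ((5 - 3)*(-1))/3 = -2/3 + (2*(-1))/3 = -2/3 + (1/3)*(-2) = -2/3 - 2/3 = -4/3 ≈ -1.3333)
X(U) = 28/3 (X(U) = -7*(-4/3) = 28/3)
W(p) = -6 + p**2
a = 28/3 ≈ 9.3333
(-30453 + 41948)*(a + W(-118)) = (-30453 + 41948)*(28/3 + (-6 + (-118)**2)) = 11495*(28/3 + (-6 + 13924)) = 11495*(28/3 + 13918) = 11495*(41782/3) = 480284090/3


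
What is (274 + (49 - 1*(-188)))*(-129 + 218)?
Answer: 45479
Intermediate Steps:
(274 + (49 - 1*(-188)))*(-129 + 218) = (274 + (49 + 188))*89 = (274 + 237)*89 = 511*89 = 45479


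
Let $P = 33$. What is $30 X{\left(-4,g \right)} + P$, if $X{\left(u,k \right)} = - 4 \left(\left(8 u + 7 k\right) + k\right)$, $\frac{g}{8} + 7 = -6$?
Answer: $103713$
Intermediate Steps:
$g = -104$ ($g = -56 + 8 \left(-6\right) = -56 - 48 = -104$)
$X{\left(u,k \right)} = - 32 k - 32 u$ ($X{\left(u,k \right)} = - 4 \left(\left(7 k + 8 u\right) + k\right) = - 4 \left(8 k + 8 u\right) = - 32 k - 32 u$)
$30 X{\left(-4,g \right)} + P = 30 \left(\left(-32\right) \left(-104\right) - -128\right) + 33 = 30 \left(3328 + 128\right) + 33 = 30 \cdot 3456 + 33 = 103680 + 33 = 103713$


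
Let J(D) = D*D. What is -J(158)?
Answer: -24964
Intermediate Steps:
J(D) = D²
-J(158) = -1*158² = -1*24964 = -24964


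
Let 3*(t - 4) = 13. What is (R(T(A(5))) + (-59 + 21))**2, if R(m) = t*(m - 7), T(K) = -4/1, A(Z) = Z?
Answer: 151321/9 ≈ 16813.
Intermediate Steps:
T(K) = -4 (T(K) = -4*1 = -4)
t = 25/3 (t = 4 + (1/3)*13 = 4 + 13/3 = 25/3 ≈ 8.3333)
R(m) = -175/3 + 25*m/3 (R(m) = 25*(m - 7)/3 = 25*(-7 + m)/3 = -175/3 + 25*m/3)
(R(T(A(5))) + (-59 + 21))**2 = ((-175/3 + (25/3)*(-4)) + (-59 + 21))**2 = ((-175/3 - 100/3) - 38)**2 = (-275/3 - 38)**2 = (-389/3)**2 = 151321/9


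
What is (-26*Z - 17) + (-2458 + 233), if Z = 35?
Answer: -3152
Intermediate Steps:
(-26*Z - 17) + (-2458 + 233) = (-26*35 - 17) + (-2458 + 233) = (-910 - 17) - 2225 = -927 - 2225 = -3152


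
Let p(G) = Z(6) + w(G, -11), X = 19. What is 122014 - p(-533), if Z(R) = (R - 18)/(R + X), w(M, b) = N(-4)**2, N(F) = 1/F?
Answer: 48805767/400 ≈ 1.2201e+5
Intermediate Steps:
w(M, b) = 1/16 (w(M, b) = (1/(-4))**2 = (-1/4)**2 = 1/16)
Z(R) = (-18 + R)/(19 + R) (Z(R) = (R - 18)/(R + 19) = (-18 + R)/(19 + R))
p(G) = -167/400 (p(G) = (-18 + 6)/(19 + 6) + 1/16 = -12/25 + 1/16 = -167/400)
122014 - p(-533) = 122014 - 1*(-167/400) = 122014 + 167/400 = 48805767/400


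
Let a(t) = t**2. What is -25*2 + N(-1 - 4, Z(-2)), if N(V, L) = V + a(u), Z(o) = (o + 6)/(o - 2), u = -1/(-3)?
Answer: -494/9 ≈ -54.889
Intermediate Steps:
u = 1/3 (u = -1*(-1/3) = 1/3 ≈ 0.33333)
Z(o) = (6 + o)/(-2 + o)
N(V, L) = 1/9 + V (N(V, L) = V + (1/3)**2 = V + 1/9 = 1/9 + V)
-25*2 + N(-1 - 4, Z(-2)) = -25*2 + (1/9 + (-1 - 4)) = -50 + (1/9 - 5) = -50 - 44/9 = -494/9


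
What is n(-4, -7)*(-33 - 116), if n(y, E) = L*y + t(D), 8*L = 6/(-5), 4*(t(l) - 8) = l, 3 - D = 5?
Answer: -12069/10 ≈ -1206.9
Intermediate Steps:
D = -2 (D = 3 - 1*5 = 3 - 5 = -2)
t(l) = 8 + l/4
L = -3/20 (L = (6/(-5))/8 = (-⅕*6)/8 = (⅛)*(-6/5) = -3/20 ≈ -0.15000)
n(y, E) = 15/2 - 3*y/20 (n(y, E) = -3*y/20 + (8 + (¼)*(-2)) = -3*y/20 + (8 - ½) = -3*y/20 + 15/2 = 15/2 - 3*y/20)
n(-4, -7)*(-33 - 116) = (15/2 - 3/20*(-4))*(-33 - 116) = (15/2 + ⅗)*(-149) = (81/10)*(-149) = -12069/10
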